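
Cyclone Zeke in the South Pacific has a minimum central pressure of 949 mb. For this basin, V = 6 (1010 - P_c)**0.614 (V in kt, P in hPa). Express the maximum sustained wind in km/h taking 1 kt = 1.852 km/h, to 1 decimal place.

ΔP = 1010 − 949 = 61 mb.
V ≈ 6 × 61^0.614 = 6 × 12.479 ≈ 74.876 kt.
74.876 × 1.852 ≈ 138.67 km/h → 138.7 km/h.

138.7 km/h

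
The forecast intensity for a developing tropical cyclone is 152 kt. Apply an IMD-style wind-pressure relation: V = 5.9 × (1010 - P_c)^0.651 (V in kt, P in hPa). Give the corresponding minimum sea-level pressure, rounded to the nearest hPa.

863 hPa

ΔP = (V / 5.9)^(1/0.651) = (152/5.9)^1.536.
152/5.9 = 25.763; 25.763^1.536 ≈ 147.04 hPa.
P_c = 1010 − 147.04 = 862.96 ≈ 863 hPa.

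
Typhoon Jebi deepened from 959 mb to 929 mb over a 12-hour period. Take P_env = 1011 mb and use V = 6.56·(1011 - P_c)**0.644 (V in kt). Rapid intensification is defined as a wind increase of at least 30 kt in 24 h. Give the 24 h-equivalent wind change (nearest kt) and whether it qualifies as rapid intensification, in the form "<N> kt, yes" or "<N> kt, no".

57 kt, yes

V₁: ΔP = 52, V ≈ 6.56 × 52^0.644 ≈ 83.56 kt.
V₂: ΔP = 82, V ≈ 6.56 × 82^0.644 ≈ 112.05 kt.
ΔV over 12 h = 28.49 kt → 24 h equivalent = 28.49 × 24/12 ≈ 56.98 kt.
57 kt ≥ 30 kt ⇒ rapid intensification.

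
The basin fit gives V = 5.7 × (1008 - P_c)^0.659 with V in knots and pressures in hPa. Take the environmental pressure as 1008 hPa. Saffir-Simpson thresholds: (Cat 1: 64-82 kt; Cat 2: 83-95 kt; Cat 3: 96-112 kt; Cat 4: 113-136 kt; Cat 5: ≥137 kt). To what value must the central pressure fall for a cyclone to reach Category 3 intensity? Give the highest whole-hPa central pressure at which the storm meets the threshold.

935 hPa

Category 3 begins at V = 96 kt.
Required ΔP = (96/5.7)^(1/0.659) = 16.842^1.517 ≈ 72.61 hPa.
P_c ≤ 1008 − 72.61 = 935.39, so the highest integer P_c is 935 hPa.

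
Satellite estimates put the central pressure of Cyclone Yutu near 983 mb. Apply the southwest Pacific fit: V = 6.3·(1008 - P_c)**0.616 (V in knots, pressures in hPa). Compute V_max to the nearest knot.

46 kt

ΔP = 1008 − 983 = 25 mb.
25^0.616 ≈ 7.263.
V ≈ 6.3 × 7.263 ≈ 45.8 kt.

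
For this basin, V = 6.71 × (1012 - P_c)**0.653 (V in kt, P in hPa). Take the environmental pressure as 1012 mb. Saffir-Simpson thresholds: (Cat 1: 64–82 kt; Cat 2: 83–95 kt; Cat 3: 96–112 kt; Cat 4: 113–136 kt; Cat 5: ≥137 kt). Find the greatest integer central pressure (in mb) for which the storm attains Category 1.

Category 1 begins at V = 64 kt.
Required ΔP = (64/6.71)^(1/0.653) = 9.538^1.531 ≈ 31.62 mb.
P_c ≤ 1012 − 31.62 = 980.38, so the highest integer P_c is 980 mb.

980 mb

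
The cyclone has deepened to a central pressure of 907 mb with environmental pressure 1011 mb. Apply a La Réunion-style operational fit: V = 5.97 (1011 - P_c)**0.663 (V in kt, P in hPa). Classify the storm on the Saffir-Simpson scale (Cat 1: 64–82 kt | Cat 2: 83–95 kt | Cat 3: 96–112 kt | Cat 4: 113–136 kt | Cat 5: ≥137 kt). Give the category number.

ΔP = 1011 − 907 = 104 mb.
V ≈ 5.97 × 104^0.663 = 5.97 × 21.74 ≈ 130 kt.
130 kt falls in the Category 4 band.

4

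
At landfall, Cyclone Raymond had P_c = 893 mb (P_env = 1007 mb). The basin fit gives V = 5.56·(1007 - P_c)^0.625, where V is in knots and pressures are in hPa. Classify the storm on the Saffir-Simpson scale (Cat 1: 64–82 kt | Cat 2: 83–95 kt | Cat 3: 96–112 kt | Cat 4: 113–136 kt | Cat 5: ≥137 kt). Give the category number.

ΔP = 1007 − 893 = 114 mb.
V ≈ 5.56 × 114^0.625 = 5.56 × 19.30 ≈ 107 kt.
107 kt falls in the Category 3 band.

3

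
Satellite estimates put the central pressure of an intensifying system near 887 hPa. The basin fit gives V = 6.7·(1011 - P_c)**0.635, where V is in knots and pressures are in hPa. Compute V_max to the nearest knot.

ΔP = 1011 − 887 = 124 hPa.
124^0.635 ≈ 21.346.
V ≈ 6.7 × 21.346 ≈ 143.0 kt.

143 kt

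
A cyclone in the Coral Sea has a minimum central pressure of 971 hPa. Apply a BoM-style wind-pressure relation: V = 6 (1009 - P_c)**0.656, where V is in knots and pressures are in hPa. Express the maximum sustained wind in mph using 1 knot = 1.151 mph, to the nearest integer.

ΔP = 1009 − 971 = 38 hPa.
V ≈ 6 × 38^0.656 = 6 × 10.873 ≈ 65.236 kt.
65.236 × 1.151 ≈ 75.09 mph → 75 mph.

75 mph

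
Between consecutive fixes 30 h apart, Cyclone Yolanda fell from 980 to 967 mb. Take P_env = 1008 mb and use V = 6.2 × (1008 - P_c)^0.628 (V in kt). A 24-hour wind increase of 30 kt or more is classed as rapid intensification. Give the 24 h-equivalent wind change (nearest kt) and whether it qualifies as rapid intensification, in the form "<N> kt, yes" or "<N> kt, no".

V₁: ΔP = 28, V ≈ 6.2 × 28^0.628 ≈ 50.26 kt.
V₂: ΔP = 41, V ≈ 6.2 × 41^0.628 ≈ 63.86 kt.
ΔV over 30 h = 13.60 kt → 24 h equivalent = 13.60 × 24/30 ≈ 10.88 kt.
11 kt < 30 kt ⇒ not rapid intensification.

11 kt, no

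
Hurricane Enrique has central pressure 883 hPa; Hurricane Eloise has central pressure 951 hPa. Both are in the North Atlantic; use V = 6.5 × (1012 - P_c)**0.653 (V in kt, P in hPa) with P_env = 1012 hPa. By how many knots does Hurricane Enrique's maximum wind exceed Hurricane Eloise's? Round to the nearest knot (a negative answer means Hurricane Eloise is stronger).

60 kt

Hurricane Enrique: ΔP = 129; V ≈ 6.5 × 129^0.653 ≈ 155.28 kt.
Hurricane Eloise: ΔP = 61; V ≈ 6.5 × 61^0.653 ≈ 95.22 kt.
Difference ≈ 155.28 − 95.22 = 60.06 → 60 kt.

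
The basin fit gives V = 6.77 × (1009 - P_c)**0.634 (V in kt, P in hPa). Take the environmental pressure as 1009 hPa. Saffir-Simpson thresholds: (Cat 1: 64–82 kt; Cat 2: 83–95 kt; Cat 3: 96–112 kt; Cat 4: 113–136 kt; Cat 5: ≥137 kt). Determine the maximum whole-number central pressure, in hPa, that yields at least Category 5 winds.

894 hPa

Category 5 begins at V = 137 kt.
Required ΔP = (137/6.77)^(1/0.634) = 20.236^1.577 ≈ 114.85 hPa.
P_c ≤ 1009 − 114.85 = 894.15, so the highest integer P_c is 894 hPa.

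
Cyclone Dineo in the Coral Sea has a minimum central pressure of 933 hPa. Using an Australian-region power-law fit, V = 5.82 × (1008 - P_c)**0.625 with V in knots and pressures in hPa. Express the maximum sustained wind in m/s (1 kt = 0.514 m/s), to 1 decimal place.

44.4 m/s

ΔP = 1008 − 933 = 75 hPa.
V ≈ 5.82 × 75^0.625 = 5.82 × 14.856 ≈ 86.464 kt.
86.464 × 0.514 ≈ 44.44 m/s → 44.4 m/s.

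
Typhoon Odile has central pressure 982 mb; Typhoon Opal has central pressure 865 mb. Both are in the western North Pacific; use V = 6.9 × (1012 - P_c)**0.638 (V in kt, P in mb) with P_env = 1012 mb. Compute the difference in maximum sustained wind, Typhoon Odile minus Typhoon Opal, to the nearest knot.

-106 kt

Typhoon Odile: ΔP = 30; V ≈ 6.9 × 30^0.638 ≈ 60.43 kt.
Typhoon Opal: ΔP = 147; V ≈ 6.9 × 147^0.638 ≈ 166.57 kt.
Difference ≈ 60.43 − 166.57 = -106.14 → -106 kt.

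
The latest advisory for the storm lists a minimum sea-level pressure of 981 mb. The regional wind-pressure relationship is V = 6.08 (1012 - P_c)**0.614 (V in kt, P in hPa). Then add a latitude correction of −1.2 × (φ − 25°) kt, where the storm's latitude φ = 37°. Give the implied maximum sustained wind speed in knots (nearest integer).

ΔP = 1012 − 981 = 31 mb.
31^0.614 ≈ 8.236.
V ≈ 6.08 × 8.236 ≈ 50.1 kt.
Latitude correction: −1.2 × (37 − 25) = -14.4 kt.
Corrected V ≈ 35.7 kt → 36 kt.

36 kt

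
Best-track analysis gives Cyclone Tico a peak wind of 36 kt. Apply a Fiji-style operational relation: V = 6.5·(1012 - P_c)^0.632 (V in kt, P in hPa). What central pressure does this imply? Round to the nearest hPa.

997 hPa

ΔP = (V / 6.5)^(1/0.632) = (36/6.5)^1.582.
36/6.5 = 5.538; 5.538^1.582 ≈ 15.01 hPa.
P_c = 1012 − 15.01 = 996.99 ≈ 997 hPa.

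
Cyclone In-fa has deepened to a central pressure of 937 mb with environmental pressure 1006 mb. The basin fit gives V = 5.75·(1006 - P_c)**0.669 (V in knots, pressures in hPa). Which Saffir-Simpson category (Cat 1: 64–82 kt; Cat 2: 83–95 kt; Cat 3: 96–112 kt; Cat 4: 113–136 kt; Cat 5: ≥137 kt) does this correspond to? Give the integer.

ΔP = 1006 − 937 = 69 mb.
V ≈ 5.75 × 69^0.669 = 5.75 × 16.99 ≈ 98 kt.
98 kt falls in the Category 3 band.

3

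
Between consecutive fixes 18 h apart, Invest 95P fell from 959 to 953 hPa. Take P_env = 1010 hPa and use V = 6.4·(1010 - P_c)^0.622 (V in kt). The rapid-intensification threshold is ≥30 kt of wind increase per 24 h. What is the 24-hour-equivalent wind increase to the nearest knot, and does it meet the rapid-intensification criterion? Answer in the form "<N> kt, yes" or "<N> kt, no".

V₁: ΔP = 51, V ≈ 6.4 × 51^0.622 ≈ 73.84 kt.
V₂: ΔP = 57, V ≈ 6.4 × 57^0.622 ≈ 79.13 kt.
ΔV over 18 h = 5.29 kt → 24 h equivalent = 5.29 × 24/18 ≈ 7.05 kt.
7 kt < 30 kt ⇒ not rapid intensification.

7 kt, no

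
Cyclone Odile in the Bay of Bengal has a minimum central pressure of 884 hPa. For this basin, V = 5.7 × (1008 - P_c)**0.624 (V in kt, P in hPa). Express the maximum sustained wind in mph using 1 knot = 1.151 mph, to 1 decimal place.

132.8 mph

ΔP = 1008 − 884 = 124 hPa.
V ≈ 5.7 × 124^0.624 = 5.7 × 20.244 ≈ 115.390 kt.
115.390 × 1.151 ≈ 132.81 mph → 132.8 mph.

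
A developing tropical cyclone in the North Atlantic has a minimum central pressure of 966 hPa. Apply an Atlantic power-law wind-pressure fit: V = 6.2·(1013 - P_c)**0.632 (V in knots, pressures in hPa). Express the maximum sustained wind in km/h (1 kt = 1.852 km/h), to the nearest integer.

131 km/h

ΔP = 1013 − 966 = 47 hPa.
V ≈ 6.2 × 47^0.632 = 6.2 × 11.396 ≈ 70.657 kt.
70.657 × 1.852 ≈ 130.86 km/h → 131 km/h.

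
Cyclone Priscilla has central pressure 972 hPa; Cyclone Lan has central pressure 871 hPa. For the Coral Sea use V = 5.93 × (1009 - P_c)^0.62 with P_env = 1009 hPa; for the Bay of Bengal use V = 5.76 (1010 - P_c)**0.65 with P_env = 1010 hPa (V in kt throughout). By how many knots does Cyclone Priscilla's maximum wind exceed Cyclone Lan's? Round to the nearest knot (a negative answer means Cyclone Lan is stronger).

Cyclone Priscilla: ΔP = 37; V ≈ 5.93 × 37^0.62 ≈ 55.63 kt.
Cyclone Lan: ΔP = 139; V ≈ 5.76 × 139^0.65 ≈ 142.36 kt.
Difference ≈ 55.63 − 142.36 = -86.73 → -87 kt.

-87 kt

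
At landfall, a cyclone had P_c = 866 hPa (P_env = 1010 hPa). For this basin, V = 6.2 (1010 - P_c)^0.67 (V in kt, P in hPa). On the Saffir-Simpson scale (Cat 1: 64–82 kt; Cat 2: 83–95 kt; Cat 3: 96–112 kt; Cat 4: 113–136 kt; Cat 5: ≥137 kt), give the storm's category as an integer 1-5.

5

ΔP = 1010 − 866 = 144 hPa.
V ≈ 6.2 × 144^0.67 = 6.2 × 27.93 ≈ 173 kt.
173 kt falls in the Category 5 band.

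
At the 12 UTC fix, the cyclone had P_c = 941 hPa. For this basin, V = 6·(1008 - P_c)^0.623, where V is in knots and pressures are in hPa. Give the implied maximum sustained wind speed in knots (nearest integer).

ΔP = 1008 − 941 = 67 hPa.
67^0.623 ≈ 13.729.
V ≈ 6 × 13.729 ≈ 82.4 kt.

82 kt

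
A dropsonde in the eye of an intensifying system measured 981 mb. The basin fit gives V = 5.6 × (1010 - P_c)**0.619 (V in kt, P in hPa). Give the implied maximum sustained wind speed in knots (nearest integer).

45 kt

ΔP = 1010 − 981 = 29 mb.
29^0.619 ≈ 8.039.
V ≈ 5.6 × 8.039 ≈ 45.0 kt.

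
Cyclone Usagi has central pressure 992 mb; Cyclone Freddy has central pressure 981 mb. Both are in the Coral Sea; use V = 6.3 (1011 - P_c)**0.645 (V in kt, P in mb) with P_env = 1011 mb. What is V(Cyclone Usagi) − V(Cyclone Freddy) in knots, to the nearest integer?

-14 kt

Cyclone Usagi: ΔP = 19; V ≈ 6.3 × 19^0.645 ≈ 42.09 kt.
Cyclone Freddy: ΔP = 30; V ≈ 6.3 × 30^0.645 ≈ 56.50 kt.
Difference ≈ 42.09 − 56.50 = -14.41 → -14 kt.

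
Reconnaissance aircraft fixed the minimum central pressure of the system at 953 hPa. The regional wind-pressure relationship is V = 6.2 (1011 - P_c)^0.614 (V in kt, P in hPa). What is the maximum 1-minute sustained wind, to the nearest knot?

ΔP = 1011 − 953 = 58 hPa.
58^0.614 ≈ 12.099.
V ≈ 6.2 × 12.099 ≈ 75.0 kt.

75 kt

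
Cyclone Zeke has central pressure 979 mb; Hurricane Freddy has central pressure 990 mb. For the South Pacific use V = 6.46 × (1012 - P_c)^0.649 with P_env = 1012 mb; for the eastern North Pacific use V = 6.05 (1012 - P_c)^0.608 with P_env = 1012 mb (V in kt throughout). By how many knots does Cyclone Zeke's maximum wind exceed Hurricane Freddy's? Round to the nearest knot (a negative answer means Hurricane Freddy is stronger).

Cyclone Zeke: ΔP = 33; V ≈ 6.46 × 33^0.649 ≈ 62.48 kt.
Hurricane Freddy: ΔP = 22; V ≈ 6.05 × 22^0.608 ≈ 39.62 kt.
Difference ≈ 62.48 − 39.62 = 22.86 → 23 kt.

23 kt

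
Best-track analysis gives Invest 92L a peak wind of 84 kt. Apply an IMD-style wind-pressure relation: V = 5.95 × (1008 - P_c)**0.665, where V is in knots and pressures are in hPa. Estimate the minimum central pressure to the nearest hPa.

954 hPa

ΔP = (V / 5.95)^(1/0.665) = (84/5.95)^1.504.
84/5.95 = 14.118; 14.118^1.504 ≈ 53.58 hPa.
P_c = 1008 − 53.58 = 954.42 ≈ 954 hPa.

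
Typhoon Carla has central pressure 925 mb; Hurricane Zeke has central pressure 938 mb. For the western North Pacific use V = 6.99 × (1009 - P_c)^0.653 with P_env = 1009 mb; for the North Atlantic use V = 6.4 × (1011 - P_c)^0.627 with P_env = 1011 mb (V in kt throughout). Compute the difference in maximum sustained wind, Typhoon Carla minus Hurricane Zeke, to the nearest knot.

Typhoon Carla: ΔP = 84; V ≈ 6.99 × 84^0.653 ≈ 126.19 kt.
Hurricane Zeke: ΔP = 73; V ≈ 6.4 × 73^0.627 ≈ 94.29 kt.
Difference ≈ 126.19 − 94.29 = 31.90 → 32 kt.

32 kt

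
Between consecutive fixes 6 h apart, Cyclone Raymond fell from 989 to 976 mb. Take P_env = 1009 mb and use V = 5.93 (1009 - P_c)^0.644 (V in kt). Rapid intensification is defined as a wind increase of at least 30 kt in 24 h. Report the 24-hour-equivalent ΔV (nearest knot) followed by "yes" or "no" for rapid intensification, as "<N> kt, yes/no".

62 kt, yes

V₁: ΔP = 20, V ≈ 5.93 × 20^0.644 ≈ 40.82 kt.
V₂: ΔP = 33, V ≈ 5.93 × 33^0.644 ≈ 56.36 kt.
ΔV over 6 h = 15.54 kt → 24 h equivalent = 15.54 × 24/6 ≈ 62.16 kt.
62 kt ≥ 30 kt ⇒ rapid intensification.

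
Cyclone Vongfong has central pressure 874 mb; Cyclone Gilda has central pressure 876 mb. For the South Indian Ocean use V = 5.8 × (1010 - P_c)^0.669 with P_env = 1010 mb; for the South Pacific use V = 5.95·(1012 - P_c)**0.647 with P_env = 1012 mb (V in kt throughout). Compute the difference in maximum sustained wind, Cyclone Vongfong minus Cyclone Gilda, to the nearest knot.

Cyclone Vongfong: ΔP = 136; V ≈ 5.8 × 136^0.669 ≈ 155.15 kt.
Cyclone Gilda: ΔP = 136; V ≈ 5.95 × 136^0.647 ≈ 142.86 kt.
Difference ≈ 155.15 − 142.86 = 12.29 → 12 kt.

12 kt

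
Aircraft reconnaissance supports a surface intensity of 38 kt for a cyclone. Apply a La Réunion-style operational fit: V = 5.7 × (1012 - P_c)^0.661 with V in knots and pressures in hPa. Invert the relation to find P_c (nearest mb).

ΔP = (V / 5.7)^(1/0.661) = (38/5.7)^1.513.
38/5.7 = 6.667; 6.667^1.513 ≈ 17.64 mb.
P_c = 1012 − 17.64 = 994.36 ≈ 994 mb.

994 mb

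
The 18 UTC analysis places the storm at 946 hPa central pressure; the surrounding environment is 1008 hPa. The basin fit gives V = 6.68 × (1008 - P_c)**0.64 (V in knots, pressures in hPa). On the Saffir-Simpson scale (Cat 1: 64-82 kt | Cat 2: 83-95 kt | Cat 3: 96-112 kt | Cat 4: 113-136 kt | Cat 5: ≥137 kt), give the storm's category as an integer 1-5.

ΔP = 1008 − 946 = 62 hPa.
V ≈ 6.68 × 62^0.64 = 6.68 × 14.03 ≈ 94 kt.
94 kt falls in the Category 2 band.

2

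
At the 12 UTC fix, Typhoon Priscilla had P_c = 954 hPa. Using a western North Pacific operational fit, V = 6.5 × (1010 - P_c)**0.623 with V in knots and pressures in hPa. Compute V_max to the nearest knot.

80 kt

ΔP = 1010 − 954 = 56 hPa.
56^0.623 ≈ 12.278.
V ≈ 6.5 × 12.278 ≈ 79.8 kt.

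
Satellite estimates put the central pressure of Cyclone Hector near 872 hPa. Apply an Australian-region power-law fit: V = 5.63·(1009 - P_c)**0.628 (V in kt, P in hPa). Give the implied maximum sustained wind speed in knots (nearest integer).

ΔP = 1009 − 872 = 137 hPa.
137^0.628 ≈ 21.972.
V ≈ 5.63 × 21.972 ≈ 123.7 kt.

124 kt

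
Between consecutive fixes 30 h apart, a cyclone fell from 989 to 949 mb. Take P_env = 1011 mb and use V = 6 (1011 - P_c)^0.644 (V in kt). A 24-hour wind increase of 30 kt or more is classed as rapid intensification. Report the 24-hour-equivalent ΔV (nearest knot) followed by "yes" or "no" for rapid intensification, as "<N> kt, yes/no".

33 kt, yes

V₁: ΔP = 22, V ≈ 6 × 22^0.644 ≈ 43.92 kt.
V₂: ΔP = 62, V ≈ 6 × 62^0.644 ≈ 85.60 kt.
ΔV over 30 h = 41.68 kt → 24 h equivalent = 41.68 × 24/30 ≈ 33.34 kt.
33 kt ≥ 30 kt ⇒ rapid intensification.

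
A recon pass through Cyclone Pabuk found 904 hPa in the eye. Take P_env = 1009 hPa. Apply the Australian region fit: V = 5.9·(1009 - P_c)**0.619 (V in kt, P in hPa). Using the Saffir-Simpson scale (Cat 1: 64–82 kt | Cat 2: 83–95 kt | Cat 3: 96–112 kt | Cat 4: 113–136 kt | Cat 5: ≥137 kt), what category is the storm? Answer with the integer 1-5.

ΔP = 1009 − 904 = 105 hPa.
V ≈ 5.9 × 105^0.619 = 5.9 × 17.83 ≈ 105 kt.
105 kt falls in the Category 3 band.

3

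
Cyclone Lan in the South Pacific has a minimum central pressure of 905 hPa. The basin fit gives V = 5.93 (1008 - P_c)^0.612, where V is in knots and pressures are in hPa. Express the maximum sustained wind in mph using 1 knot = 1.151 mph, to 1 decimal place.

ΔP = 1008 − 905 = 103 hPa.
V ≈ 5.93 × 103^0.612 = 5.93 × 17.055 ≈ 101.137 kt.
101.137 × 1.151 ≈ 116.41 mph → 116.4 mph.

116.4 mph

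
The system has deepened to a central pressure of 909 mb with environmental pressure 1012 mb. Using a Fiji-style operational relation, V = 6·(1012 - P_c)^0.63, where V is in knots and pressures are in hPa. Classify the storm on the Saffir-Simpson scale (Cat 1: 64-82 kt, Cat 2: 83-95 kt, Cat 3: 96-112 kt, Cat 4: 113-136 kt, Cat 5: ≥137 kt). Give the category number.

3

ΔP = 1012 − 909 = 103 mb.
V ≈ 6 × 103^0.63 = 6 × 18.54 ≈ 111 kt.
111 kt falls in the Category 3 band.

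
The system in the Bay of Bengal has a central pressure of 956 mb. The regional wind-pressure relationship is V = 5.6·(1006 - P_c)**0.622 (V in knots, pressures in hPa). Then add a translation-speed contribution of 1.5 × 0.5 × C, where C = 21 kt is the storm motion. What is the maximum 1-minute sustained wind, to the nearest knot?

80 kt

ΔP = 1006 − 956 = 50 mb.
50^0.622 ≈ 11.396.
V ≈ 5.6 × 11.396 ≈ 63.8 kt.
Translation term: 1.5 × 0.5 × 21 = 15.75 kt.
Corrected V ≈ 79.55 kt → 80 kt.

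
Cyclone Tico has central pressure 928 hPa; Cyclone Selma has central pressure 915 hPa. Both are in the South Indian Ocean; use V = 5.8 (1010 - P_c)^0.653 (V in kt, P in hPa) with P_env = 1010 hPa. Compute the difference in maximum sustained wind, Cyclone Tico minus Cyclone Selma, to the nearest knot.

Cyclone Tico: ΔP = 82; V ≈ 5.8 × 82^0.653 ≈ 103.07 kt.
Cyclone Selma: ΔP = 95; V ≈ 5.8 × 95^0.653 ≈ 113.47 kt.
Difference ≈ 103.07 − 113.47 = -10.40 → -10 kt.

-10 kt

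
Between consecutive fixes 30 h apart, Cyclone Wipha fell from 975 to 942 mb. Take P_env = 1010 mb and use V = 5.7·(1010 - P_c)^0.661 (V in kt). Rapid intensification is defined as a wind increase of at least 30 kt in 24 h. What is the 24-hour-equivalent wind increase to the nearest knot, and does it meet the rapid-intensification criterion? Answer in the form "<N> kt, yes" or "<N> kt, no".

26 kt, no

V₁: ΔP = 35, V ≈ 5.7 × 35^0.661 ≈ 59.77 kt.
V₂: ΔP = 68, V ≈ 5.7 × 68^0.661 ≈ 92.72 kt.
ΔV over 30 h = 32.95 kt → 24 h equivalent = 32.95 × 24/30 ≈ 26.36 kt.
26 kt < 30 kt ⇒ not rapid intensification.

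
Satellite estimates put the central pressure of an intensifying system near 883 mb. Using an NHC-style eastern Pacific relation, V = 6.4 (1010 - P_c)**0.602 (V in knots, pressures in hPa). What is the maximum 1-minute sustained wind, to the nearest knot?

118 kt

ΔP = 1010 − 883 = 127 mb.
127^0.602 ≈ 18.471.
V ≈ 6.4 × 18.471 ≈ 118.2 kt.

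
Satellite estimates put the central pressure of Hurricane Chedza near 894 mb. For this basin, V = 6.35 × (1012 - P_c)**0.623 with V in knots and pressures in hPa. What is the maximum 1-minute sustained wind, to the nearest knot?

124 kt

ΔP = 1012 − 894 = 118 mb.
118^0.623 ≈ 19.534.
V ≈ 6.35 × 19.534 ≈ 124.0 kt.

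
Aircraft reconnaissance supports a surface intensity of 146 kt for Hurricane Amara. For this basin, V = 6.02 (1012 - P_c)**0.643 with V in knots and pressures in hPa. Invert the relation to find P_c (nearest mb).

870 mb

ΔP = (V / 6.02)^(1/0.643) = (146/6.02)^1.555.
146/6.02 = 24.252; 24.252^1.555 ≈ 142.43 mb.
P_c = 1012 − 142.43 = 869.57 ≈ 870 mb.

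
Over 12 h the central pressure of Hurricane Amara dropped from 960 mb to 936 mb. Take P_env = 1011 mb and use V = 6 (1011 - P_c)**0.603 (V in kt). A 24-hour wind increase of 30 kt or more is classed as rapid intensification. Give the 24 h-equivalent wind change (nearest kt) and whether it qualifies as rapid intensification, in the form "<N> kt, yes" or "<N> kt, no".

V₁: ΔP = 51, V ≈ 6 × 51^0.603 ≈ 64.24 kt.
V₂: ΔP = 75, V ≈ 6 × 75^0.603 ≈ 81.06 kt.
ΔV over 12 h = 16.82 kt → 24 h equivalent = 16.82 × 24/12 ≈ 33.64 kt.
34 kt ≥ 30 kt ⇒ rapid intensification.

34 kt, yes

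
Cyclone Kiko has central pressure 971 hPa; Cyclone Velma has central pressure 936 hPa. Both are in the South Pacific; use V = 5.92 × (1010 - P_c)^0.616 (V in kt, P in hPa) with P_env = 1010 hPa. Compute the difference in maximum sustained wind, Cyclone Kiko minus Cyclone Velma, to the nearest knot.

-27 kt

Cyclone Kiko: ΔP = 39; V ≈ 5.92 × 39^0.616 ≈ 56.55 kt.
Cyclone Velma: ΔP = 74; V ≈ 5.92 × 74^0.616 ≈ 83.90 kt.
Difference ≈ 56.55 − 83.90 = -27.35 → -27 kt.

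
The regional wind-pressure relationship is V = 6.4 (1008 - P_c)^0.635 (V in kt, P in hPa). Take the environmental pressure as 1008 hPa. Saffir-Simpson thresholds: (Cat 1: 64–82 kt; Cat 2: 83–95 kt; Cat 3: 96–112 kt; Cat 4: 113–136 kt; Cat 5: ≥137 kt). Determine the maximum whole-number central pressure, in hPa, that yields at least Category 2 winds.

951 hPa

Category 2 begins at V = 83 kt.
Required ΔP = (83/6.4)^(1/0.635) = 12.969^1.575 ≈ 56.57 hPa.
P_c ≤ 1008 − 56.57 = 951.43, so the highest integer P_c is 951 hPa.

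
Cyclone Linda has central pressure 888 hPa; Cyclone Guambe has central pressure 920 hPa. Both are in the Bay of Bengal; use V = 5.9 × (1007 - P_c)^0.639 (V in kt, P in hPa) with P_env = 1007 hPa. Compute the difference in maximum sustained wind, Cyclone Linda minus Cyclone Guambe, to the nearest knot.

Cyclone Linda: ΔP = 119; V ≈ 5.9 × 119^0.639 ≈ 125.06 kt.
Cyclone Guambe: ΔP = 87; V ≈ 5.9 × 87^0.639 ≈ 102.38 kt.
Difference ≈ 125.06 − 102.38 = 22.68 → 23 kt.

23 kt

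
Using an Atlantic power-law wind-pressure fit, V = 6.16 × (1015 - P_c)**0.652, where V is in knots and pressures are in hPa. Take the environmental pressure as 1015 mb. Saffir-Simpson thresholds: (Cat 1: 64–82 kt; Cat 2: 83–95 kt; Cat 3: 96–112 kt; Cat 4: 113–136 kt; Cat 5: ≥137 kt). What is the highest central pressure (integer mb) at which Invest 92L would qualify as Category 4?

928 mb

Category 4 begins at V = 113 kt.
Required ΔP = (113/6.16)^(1/0.652) = 18.344^1.534 ≈ 86.67 mb.
P_c ≤ 1015 − 86.67 = 928.33, so the highest integer P_c is 928 mb.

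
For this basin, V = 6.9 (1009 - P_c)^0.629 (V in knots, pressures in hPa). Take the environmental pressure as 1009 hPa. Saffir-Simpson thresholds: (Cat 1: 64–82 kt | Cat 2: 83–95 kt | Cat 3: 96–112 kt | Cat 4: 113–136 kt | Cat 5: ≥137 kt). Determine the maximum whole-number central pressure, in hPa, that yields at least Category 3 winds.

Category 3 begins at V = 96 kt.
Required ΔP = (96/6.9)^(1/0.629) = 13.913^1.590 ≈ 65.74 hPa.
P_c ≤ 1009 − 65.74 = 943.26, so the highest integer P_c is 943 hPa.

943 hPa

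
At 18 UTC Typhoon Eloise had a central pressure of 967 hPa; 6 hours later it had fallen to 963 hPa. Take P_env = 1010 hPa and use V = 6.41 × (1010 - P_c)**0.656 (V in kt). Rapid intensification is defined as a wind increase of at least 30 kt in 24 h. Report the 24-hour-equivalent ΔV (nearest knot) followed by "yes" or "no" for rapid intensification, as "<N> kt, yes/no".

V₁: ΔP = 43, V ≈ 6.41 × 43^0.656 ≈ 75.58 kt.
V₂: ΔP = 47, V ≈ 6.41 × 47^0.656 ≈ 80.12 kt.
ΔV over 6 h = 4.54 kt → 24 h equivalent = 4.54 × 24/6 ≈ 18.16 kt.
18 kt < 30 kt ⇒ not rapid intensification.

18 kt, no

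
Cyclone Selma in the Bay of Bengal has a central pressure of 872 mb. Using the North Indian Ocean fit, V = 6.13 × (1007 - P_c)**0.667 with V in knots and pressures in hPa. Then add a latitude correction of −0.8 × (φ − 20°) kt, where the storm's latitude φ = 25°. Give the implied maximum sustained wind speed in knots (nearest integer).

ΔP = 1007 − 872 = 135 mb.
135^0.667 ≈ 26.359.
V ≈ 6.13 × 26.359 ≈ 161.6 kt.
Latitude correction: −0.8 × (25 − 20) = -4 kt.
Corrected V ≈ 157.6 kt → 158 kt.

158 kt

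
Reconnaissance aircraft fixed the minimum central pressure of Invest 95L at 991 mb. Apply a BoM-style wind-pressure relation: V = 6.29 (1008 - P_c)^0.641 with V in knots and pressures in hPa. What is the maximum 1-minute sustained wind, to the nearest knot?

ΔP = 1008 − 991 = 17 mb.
17^0.641 ≈ 6.148.
V ≈ 6.29 × 6.148 ≈ 38.7 kt.

39 kt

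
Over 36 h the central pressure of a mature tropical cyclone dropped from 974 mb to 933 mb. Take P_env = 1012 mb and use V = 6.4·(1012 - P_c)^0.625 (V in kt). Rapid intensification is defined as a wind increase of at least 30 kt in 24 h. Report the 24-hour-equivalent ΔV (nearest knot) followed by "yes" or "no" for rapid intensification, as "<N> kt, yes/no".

24 kt, no

V₁: ΔP = 38, V ≈ 6.4 × 38^0.625 ≈ 62.16 kt.
V₂: ΔP = 79, V ≈ 6.4 × 79^0.625 ≈ 98.22 kt.
ΔV over 36 h = 36.06 kt → 24 h equivalent = 36.06 × 24/36 ≈ 24.04 kt.
24 kt < 30 kt ⇒ not rapid intensification.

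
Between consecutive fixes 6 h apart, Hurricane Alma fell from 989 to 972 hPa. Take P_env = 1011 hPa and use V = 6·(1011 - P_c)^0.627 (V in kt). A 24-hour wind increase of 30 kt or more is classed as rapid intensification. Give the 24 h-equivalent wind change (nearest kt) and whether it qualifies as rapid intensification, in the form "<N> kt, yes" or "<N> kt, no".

72 kt, yes

V₁: ΔP = 22, V ≈ 6 × 22^0.627 ≈ 41.67 kt.
V₂: ΔP = 39, V ≈ 6 × 39^0.627 ≈ 59.67 kt.
ΔV over 6 h = 18.00 kt → 24 h equivalent = 18.00 × 24/6 ≈ 72.00 kt.
72 kt ≥ 30 kt ⇒ rapid intensification.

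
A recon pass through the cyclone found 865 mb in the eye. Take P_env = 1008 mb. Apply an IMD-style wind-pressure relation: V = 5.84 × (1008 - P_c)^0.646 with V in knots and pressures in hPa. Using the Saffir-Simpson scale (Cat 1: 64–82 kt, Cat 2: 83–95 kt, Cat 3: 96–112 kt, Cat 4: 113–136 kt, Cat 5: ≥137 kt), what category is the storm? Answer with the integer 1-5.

ΔP = 1008 − 865 = 143 mb.
V ≈ 5.84 × 143^0.646 = 5.84 × 24.68 ≈ 144 kt.
144 kt falls in the Category 5 band.

5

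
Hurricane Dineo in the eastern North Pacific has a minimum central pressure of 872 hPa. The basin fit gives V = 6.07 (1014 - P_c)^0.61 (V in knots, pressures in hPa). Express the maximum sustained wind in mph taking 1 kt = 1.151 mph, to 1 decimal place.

ΔP = 1014 − 872 = 142 hPa.
V ≈ 6.07 × 142^0.61 = 6.07 × 20.554 ≈ 124.763 kt.
124.763 × 1.151 ≈ 143.60 mph → 143.6 mph.

143.6 mph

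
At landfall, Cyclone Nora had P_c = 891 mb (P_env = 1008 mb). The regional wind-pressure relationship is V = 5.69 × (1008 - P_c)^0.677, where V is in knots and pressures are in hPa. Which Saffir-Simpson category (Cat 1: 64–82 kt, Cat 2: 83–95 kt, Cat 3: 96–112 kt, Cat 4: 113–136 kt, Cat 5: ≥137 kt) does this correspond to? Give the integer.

5

ΔP = 1008 − 891 = 117 mb.
V ≈ 5.69 × 117^0.677 = 5.69 × 25.13 ≈ 143 kt.
143 kt falls in the Category 5 band.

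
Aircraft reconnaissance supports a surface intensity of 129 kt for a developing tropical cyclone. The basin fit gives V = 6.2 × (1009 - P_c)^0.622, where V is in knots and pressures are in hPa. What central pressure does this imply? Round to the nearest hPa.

ΔP = (V / 6.2)^(1/0.622) = (129/6.2)^1.608.
129/6.2 = 20.806; 20.806^1.608 ≈ 131.61 hPa.
P_c = 1009 − 131.61 = 877.39 ≈ 877 hPa.

877 hPa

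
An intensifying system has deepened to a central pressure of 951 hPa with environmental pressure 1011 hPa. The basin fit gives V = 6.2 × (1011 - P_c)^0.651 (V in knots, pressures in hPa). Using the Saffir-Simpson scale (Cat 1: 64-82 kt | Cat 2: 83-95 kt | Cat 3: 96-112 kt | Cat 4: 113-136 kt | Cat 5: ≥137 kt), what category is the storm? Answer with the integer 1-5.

2

ΔP = 1011 − 951 = 60 hPa.
V ≈ 6.2 × 60^0.651 = 6.2 × 14.37 ≈ 89 kt.
89 kt falls in the Category 2 band.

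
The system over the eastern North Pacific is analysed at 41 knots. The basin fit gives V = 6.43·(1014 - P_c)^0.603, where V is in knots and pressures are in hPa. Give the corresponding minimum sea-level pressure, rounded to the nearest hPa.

ΔP = (V / 6.43)^(1/0.603) = (41/6.43)^1.658.
41/6.43 = 6.376; 6.376^1.658 ≈ 21.59 hPa.
P_c = 1014 − 21.59 = 992.41 ≈ 992 hPa.

992 hPa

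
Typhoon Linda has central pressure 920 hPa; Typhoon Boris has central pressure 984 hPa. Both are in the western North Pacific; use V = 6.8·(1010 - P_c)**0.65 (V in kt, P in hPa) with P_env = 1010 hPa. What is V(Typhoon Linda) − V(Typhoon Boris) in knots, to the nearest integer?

Typhoon Linda: ΔP = 90; V ≈ 6.8 × 90^0.65 ≈ 126.70 kt.
Typhoon Boris: ΔP = 26; V ≈ 6.8 × 26^0.65 ≈ 56.53 kt.
Difference ≈ 126.70 − 56.53 = 70.17 → 70 kt.

70 kt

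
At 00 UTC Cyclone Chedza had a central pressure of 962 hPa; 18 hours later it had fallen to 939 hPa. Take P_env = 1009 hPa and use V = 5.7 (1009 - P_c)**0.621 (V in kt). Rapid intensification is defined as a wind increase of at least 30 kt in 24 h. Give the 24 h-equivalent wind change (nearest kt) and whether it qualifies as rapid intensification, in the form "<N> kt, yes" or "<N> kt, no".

23 kt, no

V₁: ΔP = 47, V ≈ 5.7 × 47^0.621 ≈ 62.27 kt.
V₂: ΔP = 70, V ≈ 5.7 × 70^0.621 ≈ 79.74 kt.
ΔV over 18 h = 17.47 kt → 24 h equivalent = 17.47 × 24/18 ≈ 23.29 kt.
23 kt < 30 kt ⇒ not rapid intensification.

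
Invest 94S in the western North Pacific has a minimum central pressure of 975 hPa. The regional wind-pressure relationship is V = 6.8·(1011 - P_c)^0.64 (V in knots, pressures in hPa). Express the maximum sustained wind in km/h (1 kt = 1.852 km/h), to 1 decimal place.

ΔP = 1011 − 975 = 36 hPa.
V ≈ 6.8 × 36^0.64 = 6.8 × 9.909 ≈ 67.382 kt.
67.382 × 1.852 ≈ 124.79 km/h → 124.8 km/h.

124.8 km/h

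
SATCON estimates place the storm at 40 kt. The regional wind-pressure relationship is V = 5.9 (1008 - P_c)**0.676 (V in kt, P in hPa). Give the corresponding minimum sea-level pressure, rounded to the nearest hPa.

ΔP = (V / 5.9)^(1/0.676) = (40/5.9)^1.479.
40/5.9 = 6.780; 6.780^1.479 ≈ 16.97 hPa.
P_c = 1008 − 16.97 = 991.03 ≈ 991 hPa.

991 hPa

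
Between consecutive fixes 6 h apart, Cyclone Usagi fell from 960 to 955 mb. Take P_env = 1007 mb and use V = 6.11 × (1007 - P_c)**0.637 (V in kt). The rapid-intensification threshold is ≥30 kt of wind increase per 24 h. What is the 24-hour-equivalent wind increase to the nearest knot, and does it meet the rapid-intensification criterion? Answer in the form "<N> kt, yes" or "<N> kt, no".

V₁: ΔP = 47, V ≈ 6.11 × 47^0.637 ≈ 70.99 kt.
V₂: ΔP = 52, V ≈ 6.11 × 52^0.637 ≈ 75.71 kt.
ΔV over 6 h = 4.72 kt → 24 h equivalent = 4.72 × 24/6 ≈ 18.88 kt.
19 kt < 30 kt ⇒ not rapid intensification.

19 kt, no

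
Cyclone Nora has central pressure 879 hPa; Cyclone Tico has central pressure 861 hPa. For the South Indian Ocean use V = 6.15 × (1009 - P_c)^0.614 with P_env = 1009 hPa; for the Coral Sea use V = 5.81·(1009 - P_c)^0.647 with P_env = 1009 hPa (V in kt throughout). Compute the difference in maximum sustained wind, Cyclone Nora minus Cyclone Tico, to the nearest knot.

-25 kt

Cyclone Nora: ΔP = 130; V ≈ 6.15 × 130^0.614 ≈ 122.13 kt.
Cyclone Tico: ΔP = 148; V ≈ 5.81 × 148^0.647 ≈ 147.35 kt.
Difference ≈ 122.13 − 147.35 = -25.22 → -25 kt.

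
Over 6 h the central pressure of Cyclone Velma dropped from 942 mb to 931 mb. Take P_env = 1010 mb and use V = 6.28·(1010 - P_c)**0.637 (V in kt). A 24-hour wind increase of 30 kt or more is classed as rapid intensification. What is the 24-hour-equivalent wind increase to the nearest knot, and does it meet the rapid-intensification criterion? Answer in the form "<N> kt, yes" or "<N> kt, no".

37 kt, yes

V₁: ΔP = 68, V ≈ 6.28 × 68^0.637 ≈ 92.31 kt.
V₂: ΔP = 79, V ≈ 6.28 × 79^0.637 ≈ 101.57 kt.
ΔV over 6 h = 9.26 kt → 24 h equivalent = 9.26 × 24/6 ≈ 37.04 kt.
37 kt ≥ 30 kt ⇒ rapid intensification.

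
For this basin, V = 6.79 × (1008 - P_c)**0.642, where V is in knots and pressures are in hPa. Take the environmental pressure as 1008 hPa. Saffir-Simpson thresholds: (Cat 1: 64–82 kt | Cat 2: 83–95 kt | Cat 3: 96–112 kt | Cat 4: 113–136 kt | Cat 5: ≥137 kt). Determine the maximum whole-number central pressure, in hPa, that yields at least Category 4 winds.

928 hPa

Category 4 begins at V = 113 kt.
Required ΔP = (113/6.79)^(1/0.642) = 16.642^1.558 ≈ 79.84 hPa.
P_c ≤ 1008 − 79.84 = 928.16, so the highest integer P_c is 928 hPa.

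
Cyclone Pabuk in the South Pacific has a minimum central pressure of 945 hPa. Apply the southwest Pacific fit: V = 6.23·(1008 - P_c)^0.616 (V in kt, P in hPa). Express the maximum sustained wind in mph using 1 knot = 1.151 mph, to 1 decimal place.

ΔP = 1008 − 945 = 63 hPa.
V ≈ 6.23 × 63^0.616 = 6.23 × 12.835 ≈ 79.962 kt.
79.962 × 1.151 ≈ 92.04 mph → 92.0 mph.

92.0 mph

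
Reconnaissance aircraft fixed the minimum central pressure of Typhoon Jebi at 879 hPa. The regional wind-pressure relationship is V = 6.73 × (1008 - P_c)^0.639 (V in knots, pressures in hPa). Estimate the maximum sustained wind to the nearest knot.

150 kt

ΔP = 1008 − 879 = 129 hPa.
129^0.639 ≈ 22.319.
V ≈ 6.73 × 22.319 ≈ 150.2 kt.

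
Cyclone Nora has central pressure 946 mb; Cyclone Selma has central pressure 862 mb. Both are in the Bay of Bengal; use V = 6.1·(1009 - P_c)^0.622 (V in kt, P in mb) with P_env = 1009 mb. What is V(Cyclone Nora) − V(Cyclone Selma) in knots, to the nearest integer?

-56 kt

Cyclone Nora: ΔP = 63; V ≈ 6.1 × 63^0.622 ≈ 80.26 kt.
Cyclone Selma: ΔP = 147; V ≈ 6.1 × 147^0.622 ≈ 135.96 kt.
Difference ≈ 80.26 − 135.96 = -55.70 → -56 kt.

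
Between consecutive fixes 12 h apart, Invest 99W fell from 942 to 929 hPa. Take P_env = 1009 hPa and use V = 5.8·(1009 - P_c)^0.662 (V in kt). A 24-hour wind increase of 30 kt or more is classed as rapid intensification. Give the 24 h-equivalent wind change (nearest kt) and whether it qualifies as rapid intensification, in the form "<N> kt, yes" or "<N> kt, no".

23 kt, no

V₁: ΔP = 67, V ≈ 5.8 × 67^0.662 ≈ 93.82 kt.
V₂: ΔP = 80, V ≈ 5.8 × 80^0.662 ≈ 105.51 kt.
ΔV over 12 h = 11.69 kt → 24 h equivalent = 11.69 × 24/12 ≈ 23.38 kt.
23 kt < 30 kt ⇒ not rapid intensification.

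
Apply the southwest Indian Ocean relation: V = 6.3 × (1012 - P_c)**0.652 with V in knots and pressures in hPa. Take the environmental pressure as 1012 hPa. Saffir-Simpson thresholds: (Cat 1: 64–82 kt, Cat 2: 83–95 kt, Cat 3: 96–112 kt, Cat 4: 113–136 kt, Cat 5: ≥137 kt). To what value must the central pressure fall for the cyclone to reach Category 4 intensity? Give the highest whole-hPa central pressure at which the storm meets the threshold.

Category 4 begins at V = 113 kt.
Required ΔP = (113/6.3)^(1/0.652) = 17.937^1.534 ≈ 83.74 hPa.
P_c ≤ 1012 − 83.74 = 928.26, so the highest integer P_c is 928 hPa.

928 hPa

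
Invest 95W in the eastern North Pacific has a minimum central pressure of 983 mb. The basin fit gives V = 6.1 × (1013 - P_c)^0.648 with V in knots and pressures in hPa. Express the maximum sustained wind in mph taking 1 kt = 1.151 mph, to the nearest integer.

ΔP = 1013 − 983 = 30 mb.
V ≈ 6.1 × 30^0.648 = 6.1 × 9.061 ≈ 55.272 kt.
55.272 × 1.151 ≈ 63.62 mph → 64 mph.

64 mph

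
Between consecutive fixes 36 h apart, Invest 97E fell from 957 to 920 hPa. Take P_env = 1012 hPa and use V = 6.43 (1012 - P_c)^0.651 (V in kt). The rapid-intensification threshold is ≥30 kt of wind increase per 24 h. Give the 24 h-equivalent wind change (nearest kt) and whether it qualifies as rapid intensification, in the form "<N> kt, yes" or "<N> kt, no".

23 kt, no

V₁: ΔP = 55, V ≈ 6.43 × 55^0.651 ≈ 87.33 kt.
V₂: ΔP = 92, V ≈ 6.43 × 92^0.651 ≈ 122.08 kt.
ΔV over 36 h = 34.75 kt → 24 h equivalent = 34.75 × 24/36 ≈ 23.17 kt.
23 kt < 30 kt ⇒ not rapid intensification.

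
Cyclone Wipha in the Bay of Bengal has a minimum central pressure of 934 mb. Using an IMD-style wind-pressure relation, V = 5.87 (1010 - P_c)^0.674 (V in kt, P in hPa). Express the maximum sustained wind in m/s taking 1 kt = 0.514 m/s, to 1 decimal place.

ΔP = 1010 − 934 = 76 mb.
V ≈ 5.87 × 76^0.674 = 5.87 × 18.521 ≈ 108.719 kt.
108.719 × 0.514 ≈ 55.88 m/s → 55.9 m/s.

55.9 m/s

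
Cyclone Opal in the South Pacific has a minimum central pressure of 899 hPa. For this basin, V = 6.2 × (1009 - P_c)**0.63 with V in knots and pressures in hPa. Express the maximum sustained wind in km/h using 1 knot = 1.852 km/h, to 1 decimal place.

ΔP = 1009 − 899 = 110 hPa.
V ≈ 6.2 × 110^0.63 = 6.2 × 19.323 ≈ 119.803 kt.
119.803 × 1.852 ≈ 221.88 km/h → 221.9 km/h.

221.9 km/h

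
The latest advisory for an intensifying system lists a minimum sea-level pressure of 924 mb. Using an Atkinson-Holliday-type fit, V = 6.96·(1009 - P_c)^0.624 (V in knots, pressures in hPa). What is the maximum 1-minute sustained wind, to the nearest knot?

111 kt

ΔP = 1009 − 924 = 85 mb.
85^0.624 ≈ 15.994.
V ≈ 6.96 × 15.994 ≈ 111.3 kt.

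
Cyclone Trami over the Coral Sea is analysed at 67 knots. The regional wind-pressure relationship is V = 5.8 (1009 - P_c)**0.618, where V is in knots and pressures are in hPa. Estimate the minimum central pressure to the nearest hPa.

ΔP = (V / 5.8)^(1/0.618) = (67/5.8)^1.618.
67/5.8 = 11.552; 11.552^1.618 ≈ 52.42 hPa.
P_c = 1009 − 52.42 = 956.58 ≈ 957 hPa.

957 hPa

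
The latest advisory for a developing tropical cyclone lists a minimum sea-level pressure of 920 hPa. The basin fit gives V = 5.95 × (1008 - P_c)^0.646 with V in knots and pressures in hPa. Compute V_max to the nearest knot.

107 kt

ΔP = 1008 − 920 = 88 hPa.
88^0.646 ≈ 18.036.
V ≈ 5.95 × 18.036 ≈ 107.3 kt.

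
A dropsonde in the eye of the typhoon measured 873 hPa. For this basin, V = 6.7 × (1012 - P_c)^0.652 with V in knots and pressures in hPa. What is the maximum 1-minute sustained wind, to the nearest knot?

167 kt

ΔP = 1012 − 873 = 139 hPa.
139^0.652 ≈ 24.960.
V ≈ 6.7 × 24.960 ≈ 167.2 kt.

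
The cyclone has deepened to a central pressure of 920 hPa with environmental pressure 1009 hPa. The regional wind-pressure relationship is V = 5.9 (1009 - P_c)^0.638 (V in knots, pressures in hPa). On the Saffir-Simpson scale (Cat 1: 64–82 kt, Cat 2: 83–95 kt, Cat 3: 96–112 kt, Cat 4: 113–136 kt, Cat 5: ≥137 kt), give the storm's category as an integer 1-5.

3

ΔP = 1009 − 920 = 89 hPa.
V ≈ 5.9 × 89^0.638 = 5.9 × 17.53 ≈ 103 kt.
103 kt falls in the Category 3 band.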